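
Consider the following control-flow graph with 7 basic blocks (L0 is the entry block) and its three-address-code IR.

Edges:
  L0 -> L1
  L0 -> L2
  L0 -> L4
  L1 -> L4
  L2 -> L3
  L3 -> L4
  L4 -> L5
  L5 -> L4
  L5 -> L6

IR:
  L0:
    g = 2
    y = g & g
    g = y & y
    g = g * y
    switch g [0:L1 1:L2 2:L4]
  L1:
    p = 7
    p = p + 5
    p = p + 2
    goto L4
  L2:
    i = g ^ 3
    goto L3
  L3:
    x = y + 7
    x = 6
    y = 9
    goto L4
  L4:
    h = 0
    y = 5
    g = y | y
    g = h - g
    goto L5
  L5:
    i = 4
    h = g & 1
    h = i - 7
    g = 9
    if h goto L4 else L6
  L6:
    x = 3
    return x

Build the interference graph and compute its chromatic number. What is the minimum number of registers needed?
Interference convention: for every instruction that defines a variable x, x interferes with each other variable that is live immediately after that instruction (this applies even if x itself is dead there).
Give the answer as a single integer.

Block summaries:
  L0: {g,y} / ∅
  L1: {p} / ∅
  L2: {i} / {g}
  L3: {x,y} / {y}
  L4: {g,h,y} / ∅
  L5: {g,h,i} / {g}
  L6: {x} / ∅

Liveness:
  L0 li=∅ lo={g,y}
  L1 li=∅ lo=∅
  L2 li={g,y} lo={y}
  L3 li={y} lo=∅
  L4 li=∅ lo={g}
  L5 li={g} lo=∅
  L6 li=∅ lo=∅

Interference:
  g — {h,i,y}
  h — {g,i,y}
  i — {g,h,y}
  p — ∅
  x — ∅
  y — {g,h,i}

Registers:
  clique {g,h,i,y} ⇒ need ≥ 4
  4-colouring: c0={g,p,x}  c1={h}  c2={i}  c3={y}
  χ = 4

Answer: 4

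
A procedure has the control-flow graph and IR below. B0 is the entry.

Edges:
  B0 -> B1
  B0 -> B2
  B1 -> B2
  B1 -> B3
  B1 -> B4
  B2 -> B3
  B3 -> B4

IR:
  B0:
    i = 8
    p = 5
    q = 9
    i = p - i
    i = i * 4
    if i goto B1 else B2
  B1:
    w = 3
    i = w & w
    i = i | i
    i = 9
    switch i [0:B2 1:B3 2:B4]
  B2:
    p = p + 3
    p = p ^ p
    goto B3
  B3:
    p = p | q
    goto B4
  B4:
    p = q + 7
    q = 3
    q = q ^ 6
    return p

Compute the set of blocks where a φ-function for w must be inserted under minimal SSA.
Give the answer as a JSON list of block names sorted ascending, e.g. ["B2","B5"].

idom tree: B1←B0 B2←B0 B3←B0 B4←B0
Join-block Dom:
  B2: preds {B0,B1}: {B0} ∩ {B0,B1} = {B0}; idom=B0
  B3: preds {B1,B2}: {B0,B1} ∩ {B0,B2} = {B0}; idom=B0
  B4: preds {B1,B3}: {B0,B1} ∩ {B0,B3} = {B0}; idom=B0

DF derivation:
  B2←B0: walk · to B0
  B2←B1: walk B1 to B0
  B3←B1: walk B1 to B0
  B3←B2: walk B2 to B0
  B4←B1: walk B1 to B0
  B4←B3: walk B3 to B0
  DF(B0)=∅
  DF(B1)={B2,B3,B4}
  DF(B2)={B3}
  DF(B3)={B4}
  DF(B4)=∅

φ for w: defs {B1}
  DF⁺ = {B2,B3,B4}

Answer: ["B2", "B3", "B4"]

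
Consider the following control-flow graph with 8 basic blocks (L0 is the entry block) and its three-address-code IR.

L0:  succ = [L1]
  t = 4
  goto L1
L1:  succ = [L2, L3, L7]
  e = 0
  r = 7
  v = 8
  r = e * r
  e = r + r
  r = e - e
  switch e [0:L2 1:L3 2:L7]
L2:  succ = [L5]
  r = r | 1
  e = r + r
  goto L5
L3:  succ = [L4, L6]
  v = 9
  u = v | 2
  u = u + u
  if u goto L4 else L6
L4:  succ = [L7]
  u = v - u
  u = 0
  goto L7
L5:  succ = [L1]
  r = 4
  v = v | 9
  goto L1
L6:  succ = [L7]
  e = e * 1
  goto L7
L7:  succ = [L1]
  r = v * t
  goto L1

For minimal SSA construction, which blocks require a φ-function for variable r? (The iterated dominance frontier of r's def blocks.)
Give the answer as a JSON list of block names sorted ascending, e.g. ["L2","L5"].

idom tree: L1←L0 L2←L1 L3←L1 L4←L3 L5←L2 L6←L3 L7←L1
Dom∩ at merges:
  L1: preds {L0,L5,L7}: {L0} ∩ {L0,L1,L2,L5} ∩ {L0,L1,L7} = {L0}; idom=L0
  L7: preds {L1,L4,L6}: {L0,L1} ∩ {L0,L1,L3,L4} ∩ {L0,L1,L3,L6} = {L0,L1}; idom=L1

Frontier:
  join L1 pred L0: · stop@L0
  join L1 pred L5: L5→L2→L1 stop@L0
  join L1 pred L7: L7→L1 stop@L0
  join L7 pred L1: · stop@L1
  join L7 pred L4: L4→L3 stop@L1
  join L7 pred L6: L6→L3 stop@L1
  L0 → ∅
  L1 → {L1}
  L2 → {L1}
  L3 → {L7}
  L4 → {L7}
  L5 → {L1}
  L6 → {L7}
  L7 → {L1}

φ for r: defs {L1,L2,L5,L7}
  DF⁺ = {L1}

Answer: ["L1"]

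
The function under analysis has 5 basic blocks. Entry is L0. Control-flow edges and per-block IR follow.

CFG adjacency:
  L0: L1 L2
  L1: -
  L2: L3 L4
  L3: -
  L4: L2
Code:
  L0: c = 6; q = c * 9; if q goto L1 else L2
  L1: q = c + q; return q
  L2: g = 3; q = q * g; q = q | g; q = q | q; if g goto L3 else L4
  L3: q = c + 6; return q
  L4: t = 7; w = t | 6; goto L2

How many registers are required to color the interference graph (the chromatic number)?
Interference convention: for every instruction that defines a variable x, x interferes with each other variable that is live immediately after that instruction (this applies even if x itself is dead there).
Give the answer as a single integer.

Per-block:
  L0: {c,q} / ∅
  L1: {q} / {c,q}
  L2: {g,q} / {q}
  L3: {q} / {c}
  L4: {t,w} / ∅

Backward fixpoint:
  L0: in=∅ out={c,q}
  L1: in={c,q} out=∅
  L2: in={c,q} out={c,q}
  L3: in={c} out=∅
  L4: in={c,q} out={c,q}

Interfere edges:
  c↔{g,q,t,w}
  g↔{c,q}
  q↔{c,g,t,w}
  t↔{c,q}
  w↔{c,q}

Registers:
  clique {c,g,q} ⇒ need ≥ 3
  3-colouring: c0={c}  c1={q}  c2={g,t,w}
  χ = 3

Answer: 3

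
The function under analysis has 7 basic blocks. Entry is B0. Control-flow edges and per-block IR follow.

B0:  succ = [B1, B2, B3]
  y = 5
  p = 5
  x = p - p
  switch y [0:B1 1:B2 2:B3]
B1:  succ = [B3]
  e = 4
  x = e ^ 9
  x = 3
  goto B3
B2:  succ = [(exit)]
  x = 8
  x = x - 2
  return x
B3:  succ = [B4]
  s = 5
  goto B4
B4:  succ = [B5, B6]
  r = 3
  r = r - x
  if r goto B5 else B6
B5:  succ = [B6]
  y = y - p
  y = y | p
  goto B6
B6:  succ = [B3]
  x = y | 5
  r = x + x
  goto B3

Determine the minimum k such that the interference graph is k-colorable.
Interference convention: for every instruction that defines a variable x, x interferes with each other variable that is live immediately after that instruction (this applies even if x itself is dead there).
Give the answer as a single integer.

def/use:
  B0 def {p,x,y} use ∅
  B1 def {e,x} use ∅
  B2 def {x} use ∅
  B3 def {s} use ∅
  B4 def {r} use {x}
  B5 def {y} use {p,y}
  B6 def {r,x} use {y}

Live sets:
  B0: in=∅ out={p,x,y}
  B1: in={p,y} out={p,x,y}
  B2: in=∅ out=∅
  B3: in={p,x,y} out={p,x,y}
  B4: in={p,x,y} out={p,y}
  B5: in={p,y} out={p,y}
  B6: in={p,y} out={p,x,y}

Interfere edges:
  e↔{p,y}
  p↔{e,r,s,x,y}
  r↔{p,x,y}
  s↔{p,x,y}
  x↔{p,r,s,y}
  y↔{e,p,r,s,x}

Chromatic number:
  clique {p,r,x,y} ⇒ need ≥ 4
  assign e→c2 p→c0 r→c3 s→c3 x→c2 y→c1 — no edge inside a register ⇒ χ ≤ 4
  χ = 4

Answer: 4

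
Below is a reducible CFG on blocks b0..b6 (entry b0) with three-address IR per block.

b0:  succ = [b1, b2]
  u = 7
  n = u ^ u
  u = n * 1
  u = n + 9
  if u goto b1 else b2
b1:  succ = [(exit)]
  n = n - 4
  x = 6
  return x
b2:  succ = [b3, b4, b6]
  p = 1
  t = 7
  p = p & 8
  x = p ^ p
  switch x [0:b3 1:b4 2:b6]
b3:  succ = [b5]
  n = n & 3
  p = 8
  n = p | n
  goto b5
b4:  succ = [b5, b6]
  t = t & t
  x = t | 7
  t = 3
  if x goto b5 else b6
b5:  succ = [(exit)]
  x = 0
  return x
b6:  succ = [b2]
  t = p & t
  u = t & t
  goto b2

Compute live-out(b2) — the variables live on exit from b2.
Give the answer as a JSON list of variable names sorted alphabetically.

Per-block:
  b0: {n,u} / ∅
  b1: {n,x} / {n}
  b2: {p,t,x} / ∅
  b3: {n,p} / {n}
  b4: {t,x} / {t}
  b5: {x} / ∅
  b6: {t,u} / {p,t}

Backward fixpoint:
  b0: in=∅ out={n}
  b1: in={n} out=∅
  b2: in={n} out={n,p,t}
  b3: in={n} out=∅
  b4: in={n,p,t} out={n,p,t}
  b5: in=∅ out=∅
  b6: in={n,p,t} out={n}

live-out(b2) = ["n", "p", "t"]

Answer: ["n", "p", "t"]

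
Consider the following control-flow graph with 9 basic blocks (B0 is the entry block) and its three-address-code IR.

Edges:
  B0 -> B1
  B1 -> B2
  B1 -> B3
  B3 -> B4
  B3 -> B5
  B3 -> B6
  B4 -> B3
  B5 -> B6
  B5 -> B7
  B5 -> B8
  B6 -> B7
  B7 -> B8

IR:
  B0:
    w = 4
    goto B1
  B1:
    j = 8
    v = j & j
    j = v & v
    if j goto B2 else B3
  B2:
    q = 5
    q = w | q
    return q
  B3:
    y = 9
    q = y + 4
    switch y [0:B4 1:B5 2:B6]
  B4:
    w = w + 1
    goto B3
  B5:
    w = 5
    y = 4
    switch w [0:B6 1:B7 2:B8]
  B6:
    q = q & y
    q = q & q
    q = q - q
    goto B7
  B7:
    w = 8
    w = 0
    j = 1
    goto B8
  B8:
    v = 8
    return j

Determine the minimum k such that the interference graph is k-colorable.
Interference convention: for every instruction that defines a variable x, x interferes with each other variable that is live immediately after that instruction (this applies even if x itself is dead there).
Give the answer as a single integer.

Answer: 4

Derivation:
Block summaries:
  B0: def={w} ue=∅
  B1: def={j,v} ue=∅
  B2: def={q} ue={w}
  B3: def={q,y} ue=∅
  B4: def={w} ue={w}
  B5: def={w,y} ue=∅
  B6: def={q} ue={q,y}
  B7: def={j,w} ue=∅
  B8: def={v} ue={j}

Live sets:
  B0: in=∅ out={w}
  B1: in={w} out={j,w}
  B2: in={w} out=∅
  B3: in={j,w} out={j,q,w,y}
  B4: in={j,w} out={j,w}
  B5: in={j,q} out={j,q,y}
  B6: in={q,y} out=∅
  B7: in=∅ out={j}
  B8: in={j} out=∅

Interference:
  j↔{q,v,w,y}
  q↔{j,w,y}
  v↔{j,w}
  w↔{j,q,v,y}
  y↔{j,q,w}

Colouring:
  {j,q,w,y} pairwise interfere (4-clique) ⇒ χ ≥ 4
  4-colouring: r0={j}  r1={w}  r2={q,v}  r3={y}
  χ = 4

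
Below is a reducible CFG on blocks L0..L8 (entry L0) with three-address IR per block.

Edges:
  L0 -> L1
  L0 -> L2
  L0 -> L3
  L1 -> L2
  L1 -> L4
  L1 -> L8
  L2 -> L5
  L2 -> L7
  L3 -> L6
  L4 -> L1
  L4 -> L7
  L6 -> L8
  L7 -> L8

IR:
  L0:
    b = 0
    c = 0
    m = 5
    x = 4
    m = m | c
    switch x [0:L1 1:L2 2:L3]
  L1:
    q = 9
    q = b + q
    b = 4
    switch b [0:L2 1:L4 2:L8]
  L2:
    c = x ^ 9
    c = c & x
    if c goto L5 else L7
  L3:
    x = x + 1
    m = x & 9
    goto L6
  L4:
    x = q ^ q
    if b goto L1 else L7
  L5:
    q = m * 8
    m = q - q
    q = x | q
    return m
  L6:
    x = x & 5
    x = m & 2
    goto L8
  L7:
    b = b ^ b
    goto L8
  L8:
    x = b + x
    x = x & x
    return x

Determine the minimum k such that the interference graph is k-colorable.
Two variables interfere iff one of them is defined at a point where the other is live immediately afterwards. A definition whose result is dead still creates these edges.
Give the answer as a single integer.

Answer: 4

Working:
def/use:
  L0: {b,c,m,x} / ∅
  L1: {b,q} / {b}
  L2: {c} / {x}
  L3: {m,x} / {x}
  L4: {x} / {b,q}
  L5: {m,q} / {m,x}
  L6: {x} / {m,x}
  L7: {b} / {b}
  L8: {x} / {b,x}

Live sets:
  L0 li=∅ lo={b,m,x}
  L1 li={b,m,x} lo={b,m,q,x}
  L2 li={b,m,x} lo={b,m,x}
  L3 li={b,x} lo={b,m,x}
  L4 li={b,m,q} lo={b,m,x}
  L5 li={m,x} lo=∅
  L6 li={b,m,x} lo={b,x}
  L7 li={b,x} lo={b,x}
  L8 li={b,x} lo=∅

Conflict graph:
  b: {c,m,q,x}
  c: {b,m,x}
  m: {b,c,q,x}
  q: {b,m,x}
  x: {b,c,m,q}

Colouring:
  lower bound: {b,c,m,x} mutually conflict ⇒ χ ≥ 4
  assign b→r0 c→r3 m→r1 q→r3 x→r2 — no edge inside a register ⇒ χ ≤ 4
  χ = 4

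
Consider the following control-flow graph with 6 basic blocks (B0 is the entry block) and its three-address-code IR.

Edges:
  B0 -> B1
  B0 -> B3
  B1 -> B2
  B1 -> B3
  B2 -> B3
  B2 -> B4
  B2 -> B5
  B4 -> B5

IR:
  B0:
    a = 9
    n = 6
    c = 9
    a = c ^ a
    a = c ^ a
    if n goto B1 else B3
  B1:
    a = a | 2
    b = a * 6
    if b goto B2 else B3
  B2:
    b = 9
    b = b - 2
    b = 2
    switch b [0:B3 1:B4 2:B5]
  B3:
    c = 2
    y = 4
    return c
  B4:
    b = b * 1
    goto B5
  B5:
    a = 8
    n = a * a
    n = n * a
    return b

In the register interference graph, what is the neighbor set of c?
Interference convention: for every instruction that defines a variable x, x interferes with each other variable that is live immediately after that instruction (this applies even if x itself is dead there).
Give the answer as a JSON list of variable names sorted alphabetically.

Per-block:
  B0: def={a,c,n} ue=∅
  B1: def={a,b} ue={a}
  B2: def={b} ue=∅
  B3: def={c,y} ue=∅
  B4: def={b} ue={b}
  B5: def={a,n} ue={b}

Live sets:
  B0: in=∅ out={a}
  B1: in={a} out=∅
  B2: in=∅ out={b}
  B3: in=∅ out=∅
  B4: in={b} out={b}
  B5: in={b} out=∅

Interference:
  a↔{b,c,n}
  b↔{a,n}
  c↔{a,n,y}
  n↔{a,b,c}
  y↔{c}

N(c) = ["a", "n", "y"]

Answer: ["a", "n", "y"]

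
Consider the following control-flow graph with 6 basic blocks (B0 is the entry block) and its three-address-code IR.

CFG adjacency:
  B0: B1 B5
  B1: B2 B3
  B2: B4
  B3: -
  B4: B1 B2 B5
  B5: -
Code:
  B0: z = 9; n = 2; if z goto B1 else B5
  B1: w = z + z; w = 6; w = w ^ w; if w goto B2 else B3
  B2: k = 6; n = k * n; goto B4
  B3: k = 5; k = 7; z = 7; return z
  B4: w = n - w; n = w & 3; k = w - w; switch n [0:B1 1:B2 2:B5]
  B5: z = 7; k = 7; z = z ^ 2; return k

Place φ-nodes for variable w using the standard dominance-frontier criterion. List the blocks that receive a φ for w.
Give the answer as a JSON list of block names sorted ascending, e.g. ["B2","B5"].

Answer: ["B1", "B2", "B5"]

Analysis:
idom tree: B1←B0 B2←B1 B3←B1 B4←B2 B5←B0
Dom∩ at merges:
  B1: preds {B0,B4}: {B0} ∩ {B0,B1,B2,B4} = {B0}; idom=B0
  B2: preds {B1,B4}: {B0,B1} ∩ {B0,B1,B2,B4} = {B0,B1}; idom=B1
  B5: preds {B0,B4}: {B0} ∩ {B0,B1,B2,B4} = {B0}; idom=B0

Frontier:
  B1←B0: walk · to B0
  B1←B4: walk B4→B2→B1 to B0
  B2←B1: walk · to B1
  B2←B4: walk B4→B2 to B1
  B5←B0: walk · to B0
  B5←B4: walk B4→B2→B1 to B0
  B0: DF=∅
  B1: DF={B1,B5}
  B2: DF={B1,B2,B5}
  B3: DF=∅
  B4: DF={B1,B2,B5}
  B5: DF=∅

φ for w: defs {B1,B4}
  DF⁺ = {B1,B2,B5}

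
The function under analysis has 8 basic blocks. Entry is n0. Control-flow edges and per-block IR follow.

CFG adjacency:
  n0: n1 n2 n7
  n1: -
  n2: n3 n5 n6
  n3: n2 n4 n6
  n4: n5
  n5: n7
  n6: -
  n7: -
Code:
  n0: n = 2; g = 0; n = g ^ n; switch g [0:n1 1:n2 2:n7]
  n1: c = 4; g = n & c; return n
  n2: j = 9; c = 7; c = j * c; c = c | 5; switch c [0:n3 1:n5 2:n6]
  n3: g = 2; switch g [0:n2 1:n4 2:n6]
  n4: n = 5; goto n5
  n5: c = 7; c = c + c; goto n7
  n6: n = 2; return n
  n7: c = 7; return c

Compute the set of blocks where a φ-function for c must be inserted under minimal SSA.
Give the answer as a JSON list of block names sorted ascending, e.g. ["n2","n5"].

idom tree: n1←n0 n2←n0 n3←n2 n4←n3 n5←n2 n6←n2 n7←n0
Join-block Dom:
  n2: preds {n0,n3}: {n0} ∩ {n0,n2,n3} = {n0}; idom=n0
  n5: preds {n2,n4}: {n0,n2} ∩ {n0,n2,n3,n4} = {n0,n2}; idom=n2
  n6: preds {n2,n3}: {n0,n2} ∩ {n0,n2,n3} = {n0,n2}; idom=n2
  n7: preds {n0,n5}: {n0} ∩ {n0,n2,n5} = {n0}; idom=n0

DF derivation:
  n2←n0: walk · to n0
  n2←n3: walk n3→n2 to n0
  n5←n2: walk · to n2
  n5←n4: walk n4→n3 to n2
  n6←n2: walk · to n2
  n6←n3: walk n3 to n2
  n7←n0: walk · to n0
  n7←n5: walk n5→n2 to n0
  n0: DF=∅
  n1: DF=∅
  n2: DF={n2,n7}
  n3: DF={n2,n5,n6}
  n4: DF={n5}
  n5: DF={n7}
  n6: DF=∅
  n7: DF=∅

φ for c: defs {n1,n2,n5,n7}
  DF⁺ = {n2,n7}

Answer: ["n2", "n7"]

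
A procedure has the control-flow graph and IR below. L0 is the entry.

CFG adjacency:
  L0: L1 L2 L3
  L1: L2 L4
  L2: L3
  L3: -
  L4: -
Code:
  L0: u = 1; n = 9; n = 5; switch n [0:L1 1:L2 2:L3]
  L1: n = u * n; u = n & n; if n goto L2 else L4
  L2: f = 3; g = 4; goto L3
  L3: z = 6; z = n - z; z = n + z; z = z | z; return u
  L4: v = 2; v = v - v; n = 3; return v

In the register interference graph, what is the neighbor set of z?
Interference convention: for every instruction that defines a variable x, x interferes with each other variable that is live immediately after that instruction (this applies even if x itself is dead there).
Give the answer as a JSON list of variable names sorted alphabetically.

Per-block:
  L0 def {n,u} use ∅
  L1 def {n,u} use {n,u}
  L2 def {f,g} use ∅
  L3 def {z} use {n,u}
  L4 def {n,v} use ∅

Backward fixpoint:
  L0 li=∅ lo={n,u}
  L1 li={n,u} lo={n,u}
  L2 li={n,u} lo={n,u}
  L3 li={n,u} lo=∅
  L4 li=∅ lo=∅

Interfere edges:
  f — {n,u}
  g — {n,u}
  n — {f,g,u,v,z}
  u — {f,g,n,z}
  v — {n}
  z — {n,u}

N(z) = ["n", "u"]

Answer: ["n", "u"]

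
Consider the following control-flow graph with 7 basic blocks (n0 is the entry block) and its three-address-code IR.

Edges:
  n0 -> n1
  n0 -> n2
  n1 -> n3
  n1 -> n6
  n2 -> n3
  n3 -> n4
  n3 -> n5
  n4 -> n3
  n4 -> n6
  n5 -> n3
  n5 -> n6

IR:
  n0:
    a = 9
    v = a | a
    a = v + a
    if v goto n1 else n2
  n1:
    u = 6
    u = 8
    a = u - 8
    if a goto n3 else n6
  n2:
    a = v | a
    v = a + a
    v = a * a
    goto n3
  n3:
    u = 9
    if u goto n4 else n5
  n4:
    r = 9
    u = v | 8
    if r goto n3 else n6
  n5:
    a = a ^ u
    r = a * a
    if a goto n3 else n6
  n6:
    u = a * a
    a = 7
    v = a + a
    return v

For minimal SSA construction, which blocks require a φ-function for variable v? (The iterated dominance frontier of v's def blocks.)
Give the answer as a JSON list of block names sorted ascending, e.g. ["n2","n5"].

idom tree: n1←n0 n2←n0 n3←n0 n4←n3 n5←n3 n6←n0
Dom at joins:
  n3: preds {n1,n2,n4,n5}: {n0,n1} ∩ {n0,n2} ∩ {n0,n3,n4} ∩ {n0,n3,n5} = {n0}; idom=n0
  n6: preds {n1,n4,n5}: {n0,n1} ∩ {n0,n3,n4} ∩ {n0,n3,n5} = {n0}; idom=n0

Frontier:
  n3←n1: walk n1 to n0
  n3←n2: walk n2 to n0
  n3←n4: walk n4→n3 to n0
  n3←n5: walk n5→n3 to n0
  n6←n1: walk n1 to n0
  n6←n4: walk n4→n3 to n0
  n6←n5: walk n5→n3 to n0
  n0 → ∅
  n1 → {n3,n6}
  n2 → {n3}
  n3 → {n3,n6}
  n4 → {n3,n6}
  n5 → {n3,n6}
  n6 → ∅

φ for v: defs {n0,n2,n6}
  DF⁺ = {n3,n6}

Answer: ["n3", "n6"]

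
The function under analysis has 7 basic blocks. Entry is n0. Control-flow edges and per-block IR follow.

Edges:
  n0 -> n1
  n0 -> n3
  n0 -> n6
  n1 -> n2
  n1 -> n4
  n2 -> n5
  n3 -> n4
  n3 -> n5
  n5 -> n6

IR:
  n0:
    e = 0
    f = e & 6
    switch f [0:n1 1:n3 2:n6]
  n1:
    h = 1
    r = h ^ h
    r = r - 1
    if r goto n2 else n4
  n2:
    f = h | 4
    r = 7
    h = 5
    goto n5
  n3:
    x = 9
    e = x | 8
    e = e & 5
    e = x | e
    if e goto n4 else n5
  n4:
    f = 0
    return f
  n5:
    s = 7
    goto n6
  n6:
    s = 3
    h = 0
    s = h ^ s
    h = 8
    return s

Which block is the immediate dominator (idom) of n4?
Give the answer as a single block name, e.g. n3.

idom tree: n1←n0 n2←n1 n3←n0 n4←n0 n5←n0 n6←n0
Join-block Dom:
  n4: preds {n1,n3}: {n0,n1} ∩ {n0,n3} = {n0}; idom=n0
  n5: preds {n2,n3}: {n0,n1,n2} ∩ {n0,n3} = {n0}; idom=n0
  n6: preds {n0,n5}: {n0} ∩ {n0,n5} = {n0}; idom=n0

idom(n4) = n0

Answer: n0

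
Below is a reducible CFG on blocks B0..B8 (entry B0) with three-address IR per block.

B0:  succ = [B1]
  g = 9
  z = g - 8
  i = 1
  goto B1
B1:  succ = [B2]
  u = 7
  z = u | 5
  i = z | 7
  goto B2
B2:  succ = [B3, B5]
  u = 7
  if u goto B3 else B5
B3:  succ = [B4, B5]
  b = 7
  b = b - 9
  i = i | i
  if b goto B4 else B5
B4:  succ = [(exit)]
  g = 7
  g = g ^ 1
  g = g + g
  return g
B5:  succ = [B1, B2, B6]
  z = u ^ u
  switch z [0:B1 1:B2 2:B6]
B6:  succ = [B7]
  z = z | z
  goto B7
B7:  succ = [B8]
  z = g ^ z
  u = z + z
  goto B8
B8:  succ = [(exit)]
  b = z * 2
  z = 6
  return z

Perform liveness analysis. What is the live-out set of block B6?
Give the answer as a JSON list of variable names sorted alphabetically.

Answer: ["g", "z"]

Analysis:
Per-block:
  B0: def={g,i,z} ue=∅
  B1: def={i,u,z} ue=∅
  B2: def={u} ue=∅
  B3: def={b,i} ue={i}
  B4: def={g} ue=∅
  B5: def={z} ue={u}
  B6: def={z} ue={z}
  B7: def={u,z} ue={g,z}
  B8: def={b,z} ue={z}

Liveness:
  live B0: ∅→{g}
  live B1: {g}→{g,i}
  live B2: {g,i}→{g,i,u}
  live B3: {g,i,u}→{g,i,u}
  live B4: ∅→∅
  live B5: {g,i,u}→{g,i,z}
  live B6: {g,z}→{g,z}
  live B7: {g,z}→{z}
  live B8: {z}→∅

live-out(B6) = ["g", "z"]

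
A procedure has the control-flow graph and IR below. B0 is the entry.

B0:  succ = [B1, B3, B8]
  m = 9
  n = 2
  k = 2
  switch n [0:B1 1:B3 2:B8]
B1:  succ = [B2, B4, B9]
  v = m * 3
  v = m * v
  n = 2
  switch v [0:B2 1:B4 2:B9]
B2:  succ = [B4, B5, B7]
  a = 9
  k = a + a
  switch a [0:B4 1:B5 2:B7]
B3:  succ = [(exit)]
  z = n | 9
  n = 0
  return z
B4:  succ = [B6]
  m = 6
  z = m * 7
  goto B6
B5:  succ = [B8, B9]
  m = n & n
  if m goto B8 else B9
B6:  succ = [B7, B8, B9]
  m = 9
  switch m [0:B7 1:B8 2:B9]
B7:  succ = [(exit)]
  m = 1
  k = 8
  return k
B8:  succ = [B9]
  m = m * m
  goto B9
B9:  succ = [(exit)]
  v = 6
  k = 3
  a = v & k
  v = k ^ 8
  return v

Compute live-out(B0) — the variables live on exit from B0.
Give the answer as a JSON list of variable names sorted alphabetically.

Per-block:
  B0: {k,m,n} / ∅
  B1: {n,v} / {m}
  B2: {a,k} / ∅
  B3: {n,z} / {n}
  B4: {m,z} / ∅
  B5: {m} / {n}
  B6: {m} / ∅
  B7: {k,m} / ∅
  B8: {m} / {m}
  B9: {a,k,v} / ∅

Live sets:
  B0 li=∅ lo={m,n}
  B1 li={m} lo={n}
  B2 li={n} lo={n}
  B3 li={n} lo=∅
  B4 li=∅ lo=∅
  B5 li={n} lo={m}
  B6 li=∅ lo={m}
  B7 li=∅ lo=∅
  B8 li={m} lo=∅
  B9 li=∅ lo=∅

live-out(B0) = ["m", "n"]

Answer: ["m", "n"]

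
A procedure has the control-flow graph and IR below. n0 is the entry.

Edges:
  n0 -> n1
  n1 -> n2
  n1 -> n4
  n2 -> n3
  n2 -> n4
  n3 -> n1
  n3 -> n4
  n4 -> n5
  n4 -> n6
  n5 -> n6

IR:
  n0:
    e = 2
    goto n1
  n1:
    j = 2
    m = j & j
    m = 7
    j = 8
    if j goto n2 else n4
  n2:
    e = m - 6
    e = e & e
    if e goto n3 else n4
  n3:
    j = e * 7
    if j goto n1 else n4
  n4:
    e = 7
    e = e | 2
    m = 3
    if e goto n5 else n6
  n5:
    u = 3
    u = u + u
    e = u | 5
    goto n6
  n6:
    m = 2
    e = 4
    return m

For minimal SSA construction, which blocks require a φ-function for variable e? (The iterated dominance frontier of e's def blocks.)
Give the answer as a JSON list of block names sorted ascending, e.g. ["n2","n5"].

Answer: ["n1", "n4", "n6"]

Working:
idom tree: n1←n0 n2←n1 n3←n2 n4←n1 n5←n4 n6←n4
Dom at joins:
  n1: preds {n0,n3}: {n0} ∩ {n0,n1,n2,n3} = {n0}; idom=n0
  n4: preds {n1,n2,n3}: {n0,n1} ∩ {n0,n1,n2} ∩ {n0,n1,n2,n3} = {n0,n1}; idom=n1
  n6: preds {n4,n5}: {n0,n1,n4} ∩ {n0,n1,n4,n5} = {n0,n1,n4}; idom=n4

DF walk-up:
  join n1 pred n0: · stop@n0
  join n1 pred n3: n3→n2→n1 stop@n0
  join n4 pred n1: · stop@n1
  join n4 pred n2: n2 stop@n1
  join n4 pred n3: n3→n2 stop@n1
  join n6 pred n4: · stop@n4
  join n6 pred n5: n5 stop@n4
  n0 → ∅
  n1 → {n1}
  n2 → {n1,n4}
  n3 → {n1,n4}
  n4 → ∅
  n5 → {n6}
  n6 → ∅

φ for e: defs {n0,n2,n4,n5,n6}
  DF⁺ = {n1,n4,n6}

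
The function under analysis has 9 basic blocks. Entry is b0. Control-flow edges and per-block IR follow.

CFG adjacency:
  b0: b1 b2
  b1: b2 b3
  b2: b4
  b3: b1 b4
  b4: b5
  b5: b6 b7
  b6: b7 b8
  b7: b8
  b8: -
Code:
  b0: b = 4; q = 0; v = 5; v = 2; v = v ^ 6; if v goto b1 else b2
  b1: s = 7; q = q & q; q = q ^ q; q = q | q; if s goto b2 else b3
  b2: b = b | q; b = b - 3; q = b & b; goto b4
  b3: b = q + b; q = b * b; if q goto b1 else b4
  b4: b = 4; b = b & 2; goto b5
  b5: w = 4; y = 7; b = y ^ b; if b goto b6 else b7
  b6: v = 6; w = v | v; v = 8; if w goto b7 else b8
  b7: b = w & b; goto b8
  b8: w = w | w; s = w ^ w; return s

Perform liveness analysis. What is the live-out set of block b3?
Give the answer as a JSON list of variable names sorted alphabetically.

Answer: ["b", "q"]

Working:
Block summaries:
  b0: {b,q,v} / ∅
  b1: {q,s} / {q}
  b2: {b,q} / {b,q}
  b3: {b,q} / {b,q}
  b4: {b} / ∅
  b5: {b,w,y} / {b}
  b6: {v,w} / ∅
  b7: {b} / {b,w}
  b8: {s,w} / {w}

Live sets:
  b0 li=∅ lo={b,q}
  b1 li={b,q} lo={b,q}
  b2 li={b,q} lo=∅
  b3 li={b,q} lo={b,q}
  b4 li=∅ lo={b}
  b5 li={b} lo={b,w}
  b6 li={b} lo={b,w}
  b7 li={b,w} lo={w}
  b8 li={w} lo=∅

live-out(b3) = ["b", "q"]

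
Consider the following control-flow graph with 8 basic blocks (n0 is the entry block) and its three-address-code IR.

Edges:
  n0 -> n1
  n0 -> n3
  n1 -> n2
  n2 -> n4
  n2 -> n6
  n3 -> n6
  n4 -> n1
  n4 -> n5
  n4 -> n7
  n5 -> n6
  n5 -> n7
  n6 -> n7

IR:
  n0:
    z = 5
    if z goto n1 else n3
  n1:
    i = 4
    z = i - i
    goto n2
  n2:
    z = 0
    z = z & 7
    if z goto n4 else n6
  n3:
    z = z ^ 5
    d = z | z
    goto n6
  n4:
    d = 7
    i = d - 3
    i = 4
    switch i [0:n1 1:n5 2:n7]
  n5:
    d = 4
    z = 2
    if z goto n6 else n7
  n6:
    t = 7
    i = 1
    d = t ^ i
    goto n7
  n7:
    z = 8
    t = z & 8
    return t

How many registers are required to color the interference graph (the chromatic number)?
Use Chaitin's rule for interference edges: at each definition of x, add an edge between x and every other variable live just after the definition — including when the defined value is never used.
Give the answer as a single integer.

Answer: 2

Analysis:
Block summaries:
  n0 def {z} use ∅
  n1 def {i,z} use ∅
  n2 def {z} use ∅
  n3 def {d,z} use {z}
  n4 def {d,i} use ∅
  n5 def {d,z} use ∅
  n6 def {d,i,t} use ∅
  n7 def {t,z} use ∅

Liveness:
  n0 li=∅ lo={z}
  n1 li=∅ lo=∅
  n2 li=∅ lo=∅
  n3 li={z} lo=∅
  n4 li=∅ lo=∅
  n5 li=∅ lo=∅
  n6 li=∅ lo=∅
  n7 li=∅ lo=∅

Interference:
  d: ∅
  i: {t}
  t: {i}
  z: ∅

Colouring:
  {i,t} pairwise interfere (2-clique) ⇒ χ ≥ 2
  assign d→R0 i→R0 t→R1 z→R0 — no edge inside a register ⇒ χ ≤ 2
  χ = 2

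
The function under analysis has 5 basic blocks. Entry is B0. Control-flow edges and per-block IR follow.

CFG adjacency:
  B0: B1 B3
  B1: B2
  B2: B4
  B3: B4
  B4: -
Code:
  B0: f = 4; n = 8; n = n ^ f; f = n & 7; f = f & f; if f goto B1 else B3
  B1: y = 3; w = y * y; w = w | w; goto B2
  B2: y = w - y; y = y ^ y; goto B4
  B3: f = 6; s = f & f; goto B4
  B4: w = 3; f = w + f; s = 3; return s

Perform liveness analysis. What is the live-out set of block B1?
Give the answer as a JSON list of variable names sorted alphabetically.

Answer: ["f", "w", "y"]

Derivation:
Per-block:
  B0 def {f,n} use ∅
  B1 def {w,y} use ∅
  B2 def {y} use {w,y}
  B3 def {f,s} use ∅
  B4 def {f,s,w} use {f}

Backward fixpoint:
  B0: in=∅ out={f}
  B1: in={f} out={f,w,y}
  B2: in={f,w,y} out={f}
  B3: in=∅ out={f}
  B4: in={f} out=∅

live-out(B1) = ["f", "w", "y"]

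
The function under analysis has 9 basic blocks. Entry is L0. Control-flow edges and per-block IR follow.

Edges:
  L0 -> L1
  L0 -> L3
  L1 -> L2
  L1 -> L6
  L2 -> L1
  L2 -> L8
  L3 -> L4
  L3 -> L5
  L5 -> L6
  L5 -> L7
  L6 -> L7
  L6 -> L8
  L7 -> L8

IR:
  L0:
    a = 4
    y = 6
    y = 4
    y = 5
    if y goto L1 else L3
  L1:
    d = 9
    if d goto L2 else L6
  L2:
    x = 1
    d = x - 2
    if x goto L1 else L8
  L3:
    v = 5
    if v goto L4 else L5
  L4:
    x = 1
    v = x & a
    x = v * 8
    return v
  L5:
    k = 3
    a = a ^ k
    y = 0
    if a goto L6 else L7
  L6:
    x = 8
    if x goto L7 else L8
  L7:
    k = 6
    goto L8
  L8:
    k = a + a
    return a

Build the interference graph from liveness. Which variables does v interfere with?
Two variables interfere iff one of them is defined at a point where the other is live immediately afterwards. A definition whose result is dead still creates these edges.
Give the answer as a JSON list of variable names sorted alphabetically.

Answer: ["a", "x"]

Analysis:
Block summaries:
  L0: {a,y} / ∅
  L1: {d} / ∅
  L2: {d,x} / ∅
  L3: {v} / ∅
  L4: {v,x} / {a}
  L5: {a,k,y} / {a}
  L6: {x} / ∅
  L7: {k} / ∅
  L8: {k} / {a}

Backward fixpoint:
  live L0: ∅→{a}
  live L1: {a}→{a}
  live L2: {a}→{a}
  live L3: {a}→{a}
  live L4: {a}→∅
  live L5: {a}→{a}
  live L6: {a}→{a}
  live L7: {a}→{a}
  live L8: {a}→∅

Interfere edges:
  a↔{d,k,v,x,y}
  d↔{a,x}
  k↔{a}
  v↔{a,x}
  x↔{a,d,v}
  y↔{a}

N(v) = ["a", "x"]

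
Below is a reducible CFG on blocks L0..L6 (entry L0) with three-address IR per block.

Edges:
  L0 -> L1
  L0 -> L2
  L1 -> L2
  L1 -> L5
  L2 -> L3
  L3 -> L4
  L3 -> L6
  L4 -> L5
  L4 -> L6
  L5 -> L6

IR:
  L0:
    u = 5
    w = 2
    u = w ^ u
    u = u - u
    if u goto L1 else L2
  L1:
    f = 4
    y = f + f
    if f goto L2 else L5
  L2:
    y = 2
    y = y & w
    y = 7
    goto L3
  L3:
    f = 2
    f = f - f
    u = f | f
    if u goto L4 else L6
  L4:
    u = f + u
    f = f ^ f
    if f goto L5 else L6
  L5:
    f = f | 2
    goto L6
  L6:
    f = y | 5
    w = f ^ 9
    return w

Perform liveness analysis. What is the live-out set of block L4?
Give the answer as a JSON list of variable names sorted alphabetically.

Per-block:
  L0 def {u,w} use ∅
  L1 def {f,y} use ∅
  L2 def {y} use {w}
  L3 def {f,u} use ∅
  L4 def {f,u} use {f,u}
  L5 def {f} use {f}
  L6 def {f,w} use {y}

Backward fixpoint:
  L0: in=∅ out={w}
  L1: in={w} out={f,w,y}
  L2: in={w} out={y}
  L3: in={y} out={f,u,y}
  L4: in={f,u,y} out={f,y}
  L5: in={f,y} out={y}
  L6: in={y} out=∅

live-out(L4) = ["f", "y"]

Answer: ["f", "y"]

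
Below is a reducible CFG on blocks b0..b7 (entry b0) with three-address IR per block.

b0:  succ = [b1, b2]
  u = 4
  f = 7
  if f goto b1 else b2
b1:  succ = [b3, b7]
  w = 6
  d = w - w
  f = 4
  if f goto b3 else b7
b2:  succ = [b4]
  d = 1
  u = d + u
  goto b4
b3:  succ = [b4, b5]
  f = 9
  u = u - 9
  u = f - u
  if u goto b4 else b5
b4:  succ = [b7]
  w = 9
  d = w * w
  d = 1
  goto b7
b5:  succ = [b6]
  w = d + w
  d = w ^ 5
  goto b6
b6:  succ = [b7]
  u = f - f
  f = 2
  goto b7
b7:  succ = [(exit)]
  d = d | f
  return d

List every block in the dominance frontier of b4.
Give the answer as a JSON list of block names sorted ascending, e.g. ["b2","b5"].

idom tree: b1←b0 b2←b0 b3←b1 b4←b0 b5←b3 b6←b5 b7←b0
Dom at joins:
  b4: preds {b2,b3}: {b0,b2} ∩ {b0,b1,b3} = {b0}; idom=b0
  b7: preds {b1,b4,b6}: {b0,b1} ∩ {b0,b4} ∩ {b0,b1,b3,b5,b6} = {b0}; idom=b0

Frontier:
  b4←b2: walk b2 to b0
  b4←b3: walk b3→b1 to b0
  b7←b1: walk b1 to b0
  b7←b4: walk b4 to b0
  b7←b6: walk b6→b5→b3→b1 to b0
  b0: DF=∅
  b1: DF={b4,b7}
  b2: DF={b4}
  b3: DF={b4,b7}
  b4: DF={b7}
  b5: DF={b7}
  b6: DF={b7}
  b7: DF=∅

DF(b4) = ["b7"]

Answer: ["b7"]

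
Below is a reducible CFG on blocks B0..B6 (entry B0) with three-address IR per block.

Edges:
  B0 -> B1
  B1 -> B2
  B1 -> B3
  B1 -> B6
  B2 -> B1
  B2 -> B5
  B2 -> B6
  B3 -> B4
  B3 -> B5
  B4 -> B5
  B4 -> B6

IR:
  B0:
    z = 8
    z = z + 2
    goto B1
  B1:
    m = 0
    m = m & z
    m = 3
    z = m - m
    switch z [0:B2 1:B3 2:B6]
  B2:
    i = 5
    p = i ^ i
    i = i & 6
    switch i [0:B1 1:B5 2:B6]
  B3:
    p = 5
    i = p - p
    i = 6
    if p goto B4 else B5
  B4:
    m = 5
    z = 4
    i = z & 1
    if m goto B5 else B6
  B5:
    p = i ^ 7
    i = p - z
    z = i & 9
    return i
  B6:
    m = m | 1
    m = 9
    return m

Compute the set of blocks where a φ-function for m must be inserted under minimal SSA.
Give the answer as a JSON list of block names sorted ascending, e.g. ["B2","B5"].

idom tree: B1←B0 B2←B1 B3←B1 B4←B3 B5←B1 B6←B1
Join-block Dom:
  B1: preds {B0,B2}: {B0} ∩ {B0,B1,B2} = {B0}; idom=B0
  B5: preds {B2,B3,B4}: {B0,B1,B2} ∩ {B0,B1,B3} ∩ {B0,B1,B3,B4} = {B0,B1}; idom=B1
  B6: preds {B1,B2,B4}: {B0,B1} ∩ {B0,B1,B2} ∩ {B0,B1,B3,B4} = {B0,B1}; idom=B1

Frontier:
  join B1 pred B0: · stop@B0
  join B1 pred B2: B2→B1 stop@B0
  join B5 pred B2: B2 stop@B1
  join B5 pred B3: B3 stop@B1
  join B5 pred B4: B4→B3 stop@B1
  join B6 pred B1: · stop@B1
  join B6 pred B2: B2 stop@B1
  join B6 pred B4: B4→B3 stop@B1
  B0 → ∅
  B1 → {B1}
  B2 → {B1,B5,B6}
  B3 → {B5,B6}
  B4 → {B5,B6}
  B5 → ∅
  B6 → ∅

φ for m: defs {B1,B4,B6}
  DF⁺ = {B1,B5,B6}

Answer: ["B1", "B5", "B6"]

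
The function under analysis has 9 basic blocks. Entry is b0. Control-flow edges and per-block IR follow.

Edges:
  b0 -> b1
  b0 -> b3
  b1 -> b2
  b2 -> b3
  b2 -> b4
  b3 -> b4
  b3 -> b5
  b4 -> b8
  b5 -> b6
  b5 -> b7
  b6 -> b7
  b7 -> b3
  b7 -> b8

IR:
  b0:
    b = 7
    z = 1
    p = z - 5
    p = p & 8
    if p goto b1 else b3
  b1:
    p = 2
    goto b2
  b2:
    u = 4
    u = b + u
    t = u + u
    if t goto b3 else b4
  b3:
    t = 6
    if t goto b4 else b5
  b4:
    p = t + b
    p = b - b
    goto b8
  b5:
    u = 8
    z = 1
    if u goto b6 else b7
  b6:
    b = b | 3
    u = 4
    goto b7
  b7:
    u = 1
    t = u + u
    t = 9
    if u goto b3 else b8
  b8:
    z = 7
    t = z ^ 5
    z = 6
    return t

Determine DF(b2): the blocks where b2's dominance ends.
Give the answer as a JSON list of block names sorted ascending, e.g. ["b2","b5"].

idom tree: b1←b0 b2←b1 b3←b0 b4←b0 b5←b3 b6←b5 b7←b5 b8←b0
Dom∩ at merges:
  b3: preds {b0,b2,b7}: {b0} ∩ {b0,b1,b2} ∩ {b0,b3,b5,b7} = {b0}; idom=b0
  b4: preds {b2,b3}: {b0,b1,b2} ∩ {b0,b3} = {b0}; idom=b0
  b7: preds {b5,b6}: {b0,b3,b5} ∩ {b0,b3,b5,b6} = {b0,b3,b5}; idom=b5
  b8: preds {b4,b7}: {b0,b4} ∩ {b0,b3,b5,b7} = {b0}; idom=b0

Frontier:
  b3←b0: walk · to b0
  b3←b2: walk b2→b1 to b0
  b3←b7: walk b7→b5→b3 to b0
  b4←b2: walk b2→b1 to b0
  b4←b3: walk b3 to b0
  b7←b5: walk · to b5
  b7←b6: walk b6 to b5
  b8←b4: walk b4 to b0
  b8←b7: walk b7→b5→b3 to b0
  b0: DF=∅
  b1: DF={b3,b4}
  b2: DF={b3,b4}
  b3: DF={b3,b4,b8}
  b4: DF={b8}
  b5: DF={b3,b8}
  b6: DF={b7}
  b7: DF={b3,b8}
  b8: DF=∅

DF(b2) = ["b3", "b4"]

Answer: ["b3", "b4"]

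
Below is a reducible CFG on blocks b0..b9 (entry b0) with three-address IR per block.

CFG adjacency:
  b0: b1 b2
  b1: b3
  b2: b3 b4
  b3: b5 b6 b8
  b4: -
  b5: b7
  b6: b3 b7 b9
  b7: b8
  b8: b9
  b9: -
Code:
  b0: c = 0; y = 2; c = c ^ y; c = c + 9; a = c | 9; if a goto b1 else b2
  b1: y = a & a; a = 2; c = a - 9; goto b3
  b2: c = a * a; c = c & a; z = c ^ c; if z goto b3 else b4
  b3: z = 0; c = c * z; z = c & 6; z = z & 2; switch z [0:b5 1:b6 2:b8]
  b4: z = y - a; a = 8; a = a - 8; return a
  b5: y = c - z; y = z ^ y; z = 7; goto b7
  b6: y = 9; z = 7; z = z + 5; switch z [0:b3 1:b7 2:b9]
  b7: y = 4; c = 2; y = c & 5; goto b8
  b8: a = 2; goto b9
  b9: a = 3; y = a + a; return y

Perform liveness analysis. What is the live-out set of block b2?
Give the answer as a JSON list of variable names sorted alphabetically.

Block summaries:
  b0: def={a,c,y} ue=∅
  b1: def={a,c,y} ue={a}
  b2: def={c,z} ue={a}
  b3: def={c,z} ue={c}
  b4: def={a,z} ue={a,y}
  b5: def={y,z} ue={c,z}
  b6: def={y,z} ue=∅
  b7: def={c,y} ue=∅
  b8: def={a} ue=∅
  b9: def={a,y} ue=∅

Liveness:
  b0 li=∅ lo={a,y}
  b1 li={a} lo={c}
  b2 li={a,y} lo={a,c,y}
  b3 li={c} lo={c,z}
  b4 li={a,y} lo=∅
  b5 li={c,z} lo=∅
  b6 li={c} lo={c}
  b7 li=∅ lo=∅
  b8 li=∅ lo=∅
  b9 li=∅ lo=∅

live-out(b2) = ["a", "c", "y"]

Answer: ["a", "c", "y"]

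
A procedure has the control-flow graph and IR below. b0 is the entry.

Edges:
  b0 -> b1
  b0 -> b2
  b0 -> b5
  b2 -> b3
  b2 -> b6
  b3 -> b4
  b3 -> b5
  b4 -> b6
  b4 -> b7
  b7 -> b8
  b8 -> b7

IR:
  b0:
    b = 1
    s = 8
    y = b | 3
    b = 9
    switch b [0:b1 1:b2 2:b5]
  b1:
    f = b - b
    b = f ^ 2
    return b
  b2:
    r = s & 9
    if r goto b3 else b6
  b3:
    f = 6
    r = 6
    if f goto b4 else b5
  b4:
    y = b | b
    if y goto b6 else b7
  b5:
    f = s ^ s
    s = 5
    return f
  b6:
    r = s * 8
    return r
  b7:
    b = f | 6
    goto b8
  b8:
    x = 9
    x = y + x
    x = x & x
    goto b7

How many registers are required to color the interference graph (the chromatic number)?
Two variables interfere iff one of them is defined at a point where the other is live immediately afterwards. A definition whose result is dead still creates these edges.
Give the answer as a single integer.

def/use:
  b0 def {b,s,y} use ∅
  b1 def {b,f} use {b}
  b2 def {r} use {s}
  b3 def {f,r} use ∅
  b4 def {y} use {b}
  b5 def {f,s} use {s}
  b6 def {r} use {s}
  b7 def {b} use {f}
  b8 def {x} use {y}

Backward fixpoint:
  b0 li=∅ lo={b,s}
  b1 li={b} lo=∅
  b2 li={b,s} lo={b,s}
  b3 li={b,s} lo={b,f,s}
  b4 li={b,f,s} lo={f,s,y}
  b5 li={s} lo=∅
  b6 li={s} lo=∅
  b7 li={f,y} lo={f,y}
  b8 li={f,y} lo={f,y}

Interfere edges:
  b↔{f,r,s,y}
  f↔{b,r,s,x,y}
  r↔{b,f,s}
  s↔{b,f,r,y}
  x↔{f,y}
  y↔{b,f,s,x}

Registers:
  {b,f,r,s} pairwise interfere (4-clique) ⇒ χ ≥ 4
  assign b→c1 f→c0 r→c3 s→c2 x→c1 y→c3 — no edge inside a register ⇒ χ ≤ 4
  χ = 4

Answer: 4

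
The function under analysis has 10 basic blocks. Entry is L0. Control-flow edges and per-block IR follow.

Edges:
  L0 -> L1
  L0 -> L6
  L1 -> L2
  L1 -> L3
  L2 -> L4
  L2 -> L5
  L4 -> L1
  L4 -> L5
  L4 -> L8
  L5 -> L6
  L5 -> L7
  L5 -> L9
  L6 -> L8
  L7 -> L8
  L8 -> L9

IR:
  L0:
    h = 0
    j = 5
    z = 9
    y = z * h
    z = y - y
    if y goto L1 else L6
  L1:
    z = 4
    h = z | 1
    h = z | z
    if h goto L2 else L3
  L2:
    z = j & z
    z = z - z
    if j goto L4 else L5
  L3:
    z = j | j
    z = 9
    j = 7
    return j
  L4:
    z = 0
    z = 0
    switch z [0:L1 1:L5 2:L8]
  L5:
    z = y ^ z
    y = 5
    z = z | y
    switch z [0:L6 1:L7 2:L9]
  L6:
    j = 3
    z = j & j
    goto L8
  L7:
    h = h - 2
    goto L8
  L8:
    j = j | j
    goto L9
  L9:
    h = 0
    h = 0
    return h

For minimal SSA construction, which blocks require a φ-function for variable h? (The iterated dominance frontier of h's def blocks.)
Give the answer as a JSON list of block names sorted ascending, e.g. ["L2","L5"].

idom tree: L1←L0 L2←L1 L3←L1 L4←L2 L5←L2 L6←L0 L7←L5 L8←L0 L9←L0
Dom∩ at merges:
  L1: preds {L0,L4}: {L0} ∩ {L0,L1,L2,L4} = {L0}; idom=L0
  L5: preds {L2,L4}: {L0,L1,L2} ∩ {L0,L1,L2,L4} = {L0,L1,L2}; idom=L2
  L6: preds {L0,L5}: {L0} ∩ {L0,L1,L2,L5} = {L0}; idom=L0
  L8: preds {L4,L6,L7}: {L0,L1,L2,L4} ∩ {L0,L6} ∩ {L0,L1,L2,L5,L7} = {L0}; idom=L0
  L9: preds {L5,L8}: {L0,L1,L2,L5} ∩ {L0,L8} = {L0}; idom=L0

DF walk-up:
  join L1 pred L0: · stop@L0
  join L1 pred L4: L4→L2→L1 stop@L0
  join L5 pred L2: · stop@L2
  join L5 pred L4: L4 stop@L2
  join L6 pred L0: · stop@L0
  join L6 pred L5: L5→L2→L1 stop@L0
  join L8 pred L4: L4→L2→L1 stop@L0
  join L8 pred L6: L6 stop@L0
  join L8 pred L7: L7→L5→L2→L1 stop@L0
  join L9 pred L5: L5→L2→L1 stop@L0
  join L9 pred L8: L8 stop@L0
  DF(L0)=∅
  DF(L1)={L1,L6,L8,L9}
  DF(L2)={L1,L6,L8,L9}
  DF(L3)=∅
  DF(L4)={L1,L5,L8}
  DF(L5)={L6,L8,L9}
  DF(L6)={L8}
  DF(L7)={L8}
  DF(L8)={L9}
  DF(L9)=∅

φ for h: defs {L0,L1,L7,L9}
  DF⁺ = {L1,L6,L8,L9}

Answer: ["L1", "L6", "L8", "L9"]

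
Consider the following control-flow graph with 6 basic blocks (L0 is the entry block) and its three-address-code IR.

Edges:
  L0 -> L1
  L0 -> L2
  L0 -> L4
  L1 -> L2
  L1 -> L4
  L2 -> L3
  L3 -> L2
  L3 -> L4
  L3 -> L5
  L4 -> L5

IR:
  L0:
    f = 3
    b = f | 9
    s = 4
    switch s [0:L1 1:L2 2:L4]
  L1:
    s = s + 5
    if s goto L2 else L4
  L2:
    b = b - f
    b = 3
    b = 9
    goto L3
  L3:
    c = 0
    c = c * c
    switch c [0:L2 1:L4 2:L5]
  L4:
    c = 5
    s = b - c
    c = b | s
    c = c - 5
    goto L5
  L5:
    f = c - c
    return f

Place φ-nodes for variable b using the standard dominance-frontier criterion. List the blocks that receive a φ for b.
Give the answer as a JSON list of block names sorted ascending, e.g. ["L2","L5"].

idom tree: L1←L0 L2←L0 L3←L2 L4←L0 L5←L0
Dom∩ at merges:
  L2: preds {L0,L1,L3}: {L0} ∩ {L0,L1} ∩ {L0,L2,L3} = {L0}; idom=L0
  L4: preds {L0,L1,L3}: {L0} ∩ {L0,L1} ∩ {L0,L2,L3} = {L0}; idom=L0
  L5: preds {L3,L4}: {L0,L2,L3} ∩ {L0,L4} = {L0}; idom=L0

Frontier:
  join L2 pred L0: · stop@L0
  join L2 pred L1: L1 stop@L0
  join L2 pred L3: L3→L2 stop@L0
  join L4 pred L0: · stop@L0
  join L4 pred L1: L1 stop@L0
  join L4 pred L3: L3→L2 stop@L0
  join L5 pred L3: L3→L2 stop@L0
  join L5 pred L4: L4 stop@L0
  L0: DF=∅
  L1: DF={L2,L4}
  L2: DF={L2,L4,L5}
  L3: DF={L2,L4,L5}
  L4: DF={L5}
  L5: DF=∅

φ for b: defs {L0,L2}
  DF⁺ = {L2,L4,L5}

Answer: ["L2", "L4", "L5"]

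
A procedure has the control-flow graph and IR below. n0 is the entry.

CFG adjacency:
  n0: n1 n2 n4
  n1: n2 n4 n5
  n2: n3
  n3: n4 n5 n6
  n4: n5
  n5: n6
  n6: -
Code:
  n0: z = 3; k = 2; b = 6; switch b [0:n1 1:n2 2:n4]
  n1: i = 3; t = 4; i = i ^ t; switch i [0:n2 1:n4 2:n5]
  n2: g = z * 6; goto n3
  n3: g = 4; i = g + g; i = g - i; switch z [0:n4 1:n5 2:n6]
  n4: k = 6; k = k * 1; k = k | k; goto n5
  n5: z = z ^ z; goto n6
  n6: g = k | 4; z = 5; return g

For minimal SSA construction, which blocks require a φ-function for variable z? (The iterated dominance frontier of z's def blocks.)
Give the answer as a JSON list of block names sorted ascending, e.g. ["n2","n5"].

Answer: ["n6"]

Analysis:
idom tree: n1←n0 n2←n0 n3←n2 n4←n0 n5←n0 n6←n0
Join-block Dom:
  n2: preds {n0,n1}: {n0} ∩ {n0,n1} = {n0}; idom=n0
  n4: preds {n0,n1,n3}: {n0} ∩ {n0,n1} ∩ {n0,n2,n3} = {n0}; idom=n0
  n5: preds {n1,n3,n4}: {n0,n1} ∩ {n0,n2,n3} ∩ {n0,n4} = {n0}; idom=n0
  n6: preds {n3,n5}: {n0,n2,n3} ∩ {n0,n5} = {n0}; idom=n0

DF walk-up:
  n2←n0: walk · to n0
  n2←n1: walk n1 to n0
  n4←n0: walk · to n0
  n4←n1: walk n1 to n0
  n4←n3: walk n3→n2 to n0
  n5←n1: walk n1 to n0
  n5←n3: walk n3→n2 to n0
  n5←n4: walk n4 to n0
  n6←n3: walk n3→n2 to n0
  n6←n5: walk n5 to n0
  DF(n0)=∅
  DF(n1)={n2,n4,n5}
  DF(n2)={n4,n5,n6}
  DF(n3)={n4,n5,n6}
  DF(n4)={n5}
  DF(n5)={n6}
  DF(n6)=∅

φ for z: defs {n0,n5,n6}
  DF⁺ = {n6}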